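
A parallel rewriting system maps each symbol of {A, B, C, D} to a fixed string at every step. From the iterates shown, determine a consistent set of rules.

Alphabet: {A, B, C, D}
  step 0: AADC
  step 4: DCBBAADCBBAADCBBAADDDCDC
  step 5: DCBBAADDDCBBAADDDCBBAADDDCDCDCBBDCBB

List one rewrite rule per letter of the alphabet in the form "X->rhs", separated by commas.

A->D, B->A, C->BB, D->DC

  step 4 ⇒ step 5: DCBBAADCBBAADCBBAADDDCDC ⇒ DC·BB·A·A·D·D·DC·BB·A·A·D·D·DC·BB·A·A·D·D·DC·DC·DC·BB·DC·BB
    A ↦ D
    B ↦ A
    C ↦ BB
    D ↦ DC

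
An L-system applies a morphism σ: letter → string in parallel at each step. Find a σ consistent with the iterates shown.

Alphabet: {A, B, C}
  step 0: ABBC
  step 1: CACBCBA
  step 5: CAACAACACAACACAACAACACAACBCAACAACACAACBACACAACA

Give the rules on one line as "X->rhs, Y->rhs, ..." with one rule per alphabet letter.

A->CA, B->CB, C->A

  step 0 ⇒ step 1: ABBC ⇒ CA·CB·CB·A
    A ↦ CA
    B ↦ CB
    C ↦ A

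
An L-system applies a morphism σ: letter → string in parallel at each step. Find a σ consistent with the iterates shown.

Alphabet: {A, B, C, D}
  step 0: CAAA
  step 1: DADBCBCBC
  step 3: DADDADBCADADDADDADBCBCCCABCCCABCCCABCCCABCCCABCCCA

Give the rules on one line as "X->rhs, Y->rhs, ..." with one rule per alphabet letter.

  step 0 ⇒ step 1: CAAA ⇒ DAD·BC·BC·BC
    A ↦ BC
    C ↦ DAD
    B ↦ A  (constrained at step 1)
    D ↦ CCA  (constrained at step 1)

A->BC, B->A, C->DAD, D->CCA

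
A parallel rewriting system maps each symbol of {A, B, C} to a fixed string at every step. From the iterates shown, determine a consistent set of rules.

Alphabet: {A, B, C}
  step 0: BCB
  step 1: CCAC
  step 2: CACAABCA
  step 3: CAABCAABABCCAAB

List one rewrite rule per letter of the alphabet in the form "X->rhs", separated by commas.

A->AB, B->C, C->CA

  step 2 ⇒ step 3: CACAABCA ⇒ CA·AB·CA·AB·AB·C·CA·AB
    A ↦ AB
    B ↦ C
    C ↦ CA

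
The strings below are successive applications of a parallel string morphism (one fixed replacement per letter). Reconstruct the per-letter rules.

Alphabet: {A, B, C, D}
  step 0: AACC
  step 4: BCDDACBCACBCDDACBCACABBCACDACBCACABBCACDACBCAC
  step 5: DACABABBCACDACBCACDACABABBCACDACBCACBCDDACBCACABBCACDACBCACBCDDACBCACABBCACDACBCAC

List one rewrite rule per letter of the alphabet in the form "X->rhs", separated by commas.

A->BC, B->D, C->AC, D->AB

  step 4 ⇒ step 5: BCDDACBCACBCDDACBCACABBCACDACBCACABBCACDACBCAC ⇒ D·AC·AB·AB·BC·AC·D·AC·BC·AC·D·AC·AB·AB·BC·AC·D·AC·BC·AC·BC·D·D·AC·BC·AC·AB·BC·AC·D·AC·BC·AC·BC·D·D·AC·BC·AC·AB·BC·AC·D·AC·BC·AC
    A ↦ BC
    B ↦ D
    C ↦ AC
    D ↦ AB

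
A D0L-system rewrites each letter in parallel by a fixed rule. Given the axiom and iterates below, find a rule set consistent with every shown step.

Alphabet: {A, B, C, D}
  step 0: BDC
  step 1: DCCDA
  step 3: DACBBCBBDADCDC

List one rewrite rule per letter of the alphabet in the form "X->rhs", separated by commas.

  step 0 ⇒ step 1: BDC ⇒ DC·C·DA
    B ↦ DC
    C ↦ DA
    D ↦ C
    A ↦ BB  (constrained at step 1)

A->BB, B->DC, C->DA, D->C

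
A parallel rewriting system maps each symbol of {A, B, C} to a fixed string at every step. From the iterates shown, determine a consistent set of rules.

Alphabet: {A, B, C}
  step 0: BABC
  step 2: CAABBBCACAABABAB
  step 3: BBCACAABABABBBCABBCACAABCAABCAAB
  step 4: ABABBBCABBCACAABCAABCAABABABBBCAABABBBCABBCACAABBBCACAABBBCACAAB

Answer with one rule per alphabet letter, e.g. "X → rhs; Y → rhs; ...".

  step 3 ⇒ step 4: BBCACAABABABBBCABBCACAABCAABCAAB ⇒ AB·AB·BB·CA·BB·CA·CA·AB·CA·AB·CA·AB·AB·AB·BB·CA·AB·AB·BB·CA·BB·CA·CA·AB·BB·CA·CA·AB·BB·CA·CA·AB
    A ↦ CA
    B ↦ AB
    C ↦ BB

A->CA, B->AB, C->BB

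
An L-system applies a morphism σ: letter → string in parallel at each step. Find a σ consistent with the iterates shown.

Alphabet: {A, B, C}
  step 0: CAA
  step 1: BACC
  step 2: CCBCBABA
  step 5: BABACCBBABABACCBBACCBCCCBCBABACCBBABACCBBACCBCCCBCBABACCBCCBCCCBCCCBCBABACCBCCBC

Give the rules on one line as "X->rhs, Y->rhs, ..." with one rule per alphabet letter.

  step 1 ⇒ step 2: BACC ⇒ CCB·C·BA·BA
    A ↦ C
    B ↦ CCB
    C ↦ BA

A->C, B->CCB, C->BA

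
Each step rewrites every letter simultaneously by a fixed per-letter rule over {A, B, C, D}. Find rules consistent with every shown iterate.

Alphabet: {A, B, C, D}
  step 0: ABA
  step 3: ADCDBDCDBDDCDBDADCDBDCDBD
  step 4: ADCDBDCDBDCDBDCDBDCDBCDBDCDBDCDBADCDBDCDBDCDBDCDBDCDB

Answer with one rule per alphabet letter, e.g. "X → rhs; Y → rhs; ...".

A->AD, B->D, C->D, D->CDB

  step 3 ⇒ step 4: ADCDBDCDBDDCDBDADCDBDCDBD ⇒ AD·CDB·D·CDB·D·CDB·D·CDB·D·CDB·CDB·D·CDB·D·CDB·AD·CDB·D·CDB·D·CDB·D·CDB·D·CDB
    A ↦ AD
    B ↦ D
    C ↦ D
    D ↦ CDB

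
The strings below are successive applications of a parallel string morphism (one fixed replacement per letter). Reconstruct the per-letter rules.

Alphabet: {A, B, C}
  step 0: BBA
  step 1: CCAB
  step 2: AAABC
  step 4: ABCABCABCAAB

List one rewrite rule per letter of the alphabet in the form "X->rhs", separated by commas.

  step 1 ⇒ step 2: CCAB ⇒ A·A·AB·C
    A ↦ AB
    B ↦ C
    C ↦ A

A->AB, B->C, C->A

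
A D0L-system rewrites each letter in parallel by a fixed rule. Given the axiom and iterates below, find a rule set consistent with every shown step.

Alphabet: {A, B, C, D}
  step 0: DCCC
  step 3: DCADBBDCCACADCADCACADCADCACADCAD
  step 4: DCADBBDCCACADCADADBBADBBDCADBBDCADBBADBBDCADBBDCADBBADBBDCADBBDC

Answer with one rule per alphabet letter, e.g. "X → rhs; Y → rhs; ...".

  step 3 ⇒ step 4: DCADBBDCCACADCADCACADCADCACADCAD ⇒ DC·AD·BB·DC·CA·CA·DC·AD·AD·BB·AD·BB·DC·AD·BB·DC·AD·BB·AD·BB·DC·AD·BB·DC·AD·BB·AD·BB·DC·AD·BB·DC
    A ↦ BB
    B ↦ CA
    C ↦ AD
    D ↦ DC

A->BB, B->CA, C->AD, D->DC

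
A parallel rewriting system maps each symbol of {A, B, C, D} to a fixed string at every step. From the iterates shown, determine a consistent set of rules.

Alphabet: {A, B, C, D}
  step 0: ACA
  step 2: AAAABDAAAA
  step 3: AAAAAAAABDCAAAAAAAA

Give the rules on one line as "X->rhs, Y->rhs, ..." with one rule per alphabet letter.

  step 2 ⇒ step 3: AAAABDAAAA ⇒ AA·AA·AA·AA·BD·C·AA·AA·AA·AA
    A ↦ AA
    B ↦ BD
    D ↦ C
    C ↦ B  (constrained at step 0)

A->AA, B->BD, C->B, D->C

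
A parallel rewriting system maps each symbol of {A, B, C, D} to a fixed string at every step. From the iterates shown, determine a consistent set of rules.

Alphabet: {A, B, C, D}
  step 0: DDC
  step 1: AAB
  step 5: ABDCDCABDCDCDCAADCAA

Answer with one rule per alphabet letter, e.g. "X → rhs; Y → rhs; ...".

A->DC, B->AA, C->B, D->A

  step 0 ⇒ step 1: DDC ⇒ A·A·B
    C ↦ B
    D ↦ A
    A ↦ DC  (constrained at step 1)
    B ↦ AA  (constrained at step 1)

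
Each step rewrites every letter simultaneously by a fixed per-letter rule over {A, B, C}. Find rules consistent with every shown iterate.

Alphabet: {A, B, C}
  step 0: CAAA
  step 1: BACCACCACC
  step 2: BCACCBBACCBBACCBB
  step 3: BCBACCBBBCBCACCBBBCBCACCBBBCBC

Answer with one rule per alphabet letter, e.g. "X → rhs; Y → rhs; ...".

A->ACC, B->BC, C->B

  step 2 ⇒ step 3: BCACCBBACCBBACCBB ⇒ BC·B·ACC·B·B·BC·BC·ACC·B·B·BC·BC·ACC·B·B·BC·BC
    A ↦ ACC
    B ↦ BC
    C ↦ B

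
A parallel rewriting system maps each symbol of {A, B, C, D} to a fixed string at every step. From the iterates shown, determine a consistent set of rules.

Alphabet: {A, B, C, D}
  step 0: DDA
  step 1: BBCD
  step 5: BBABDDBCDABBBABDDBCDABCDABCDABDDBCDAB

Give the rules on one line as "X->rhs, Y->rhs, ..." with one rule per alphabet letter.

A->CD, B->AB, C->DD, D->B

  step 0 ⇒ step 1: DDA ⇒ B·B·CD
    A ↦ CD
    D ↦ B
    B ↦ AB  (constrained at step 1)
    C ↦ DD  (constrained at step 1)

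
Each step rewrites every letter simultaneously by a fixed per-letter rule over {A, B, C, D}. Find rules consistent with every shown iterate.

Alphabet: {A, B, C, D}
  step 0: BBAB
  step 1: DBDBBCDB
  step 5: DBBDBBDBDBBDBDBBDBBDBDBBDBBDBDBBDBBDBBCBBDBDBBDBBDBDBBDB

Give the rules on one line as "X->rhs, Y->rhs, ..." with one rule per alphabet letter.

A->BC, B->DB, C->AD, D->B

  step 0 ⇒ step 1: BBAB ⇒ DB·DB·BC·DB
    A ↦ BC
    B ↦ DB
    C ↦ AD  (constrained at step 1)
    D ↦ B  (constrained at step 1)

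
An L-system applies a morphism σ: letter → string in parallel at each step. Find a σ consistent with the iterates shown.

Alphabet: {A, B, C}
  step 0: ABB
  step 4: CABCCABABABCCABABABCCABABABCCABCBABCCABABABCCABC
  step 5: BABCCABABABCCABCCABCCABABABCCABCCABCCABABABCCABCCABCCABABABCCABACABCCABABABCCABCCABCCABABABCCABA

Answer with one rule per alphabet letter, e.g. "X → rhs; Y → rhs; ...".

  step 4 ⇒ step 5: CABCCABABABCCABABABCCABABABCCABCBABCCABABABCCABC ⇒ BA·BC·CA·BA·BA·BC·CA·BC·CA·BC·CA·BA·BA·BC·CA·BC·CA·BC·CA·BA·BA·BC·CA·BC·CA·BC·CA·BA·BA·BC·CA·BA·CA·BC·CA·BA·BA·BC·CA·BC·CA·BC·CA·BA·BA·BC·CA·BA
    A ↦ BC
    B ↦ CA
    C ↦ BA

A->BC, B->CA, C->BA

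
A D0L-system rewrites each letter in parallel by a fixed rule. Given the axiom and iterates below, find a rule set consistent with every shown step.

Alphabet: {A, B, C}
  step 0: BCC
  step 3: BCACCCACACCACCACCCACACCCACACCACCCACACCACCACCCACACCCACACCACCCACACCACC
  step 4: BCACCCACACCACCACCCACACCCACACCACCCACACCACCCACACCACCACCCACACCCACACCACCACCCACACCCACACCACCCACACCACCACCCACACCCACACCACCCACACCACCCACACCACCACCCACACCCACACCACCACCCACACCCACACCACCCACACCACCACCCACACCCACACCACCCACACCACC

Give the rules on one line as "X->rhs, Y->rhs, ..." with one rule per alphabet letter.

A->CAC, B->BC, C->ACC

  step 3 ⇒ step 4: BCACCCACACCACCACCCACACCCACACCACCCACACCACCACCCACACCCACACCACCCACACCACC ⇒ BC·ACC·CAC·ACC·ACC·ACC·CAC·ACC·CAC·ACC·ACC·CAC·ACC·ACC·CAC·ACC·ACC·ACC·CAC·ACC·CAC·ACC·ACC·ACC·CAC·ACC·CAC·ACC·ACC·CAC·ACC·ACC·ACC·CAC·ACC·CAC·ACC·ACC·CAC·ACC·ACC·CAC·ACC·ACC·ACC·CAC·ACC·CAC·ACC·ACC·ACC·CAC·ACC·CAC·ACC·ACC·CAC·ACC·ACC·ACC·CAC·ACC·CAC·ACC·ACC·CAC·ACC·ACC
    A ↦ CAC
    B ↦ BC
    C ↦ ACC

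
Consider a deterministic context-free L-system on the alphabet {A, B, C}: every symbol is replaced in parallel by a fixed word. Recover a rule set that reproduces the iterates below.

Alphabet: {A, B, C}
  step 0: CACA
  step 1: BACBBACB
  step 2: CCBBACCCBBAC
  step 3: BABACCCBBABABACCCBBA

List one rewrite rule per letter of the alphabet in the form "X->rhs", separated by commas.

A->CB, B->C, C->BA

  step 2 ⇒ step 3: CCBBACCCBBAC ⇒ BA·BA·C·C·CB·BA·BA·BA·C·C·CB·BA
    A ↦ CB
    B ↦ C
    C ↦ BA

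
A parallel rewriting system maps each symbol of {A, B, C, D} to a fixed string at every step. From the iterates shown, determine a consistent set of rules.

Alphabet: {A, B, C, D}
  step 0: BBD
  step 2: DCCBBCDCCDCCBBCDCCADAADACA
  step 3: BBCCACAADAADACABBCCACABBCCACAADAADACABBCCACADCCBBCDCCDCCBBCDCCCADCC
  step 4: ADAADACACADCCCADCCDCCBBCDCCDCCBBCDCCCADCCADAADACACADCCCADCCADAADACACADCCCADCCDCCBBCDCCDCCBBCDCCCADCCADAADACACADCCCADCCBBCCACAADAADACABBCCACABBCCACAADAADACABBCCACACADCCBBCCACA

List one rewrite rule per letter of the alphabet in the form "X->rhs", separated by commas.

A->DCC, B->ADA, C->CA, D->BBC

  step 3 ⇒ step 4: BBCCACAADAADACABBCCACABBCCACAADAADACABBCCACADCCBBCDCCDCCBBCDCCCADCC ⇒ ADA·ADA·CA·CA·DCC·CA·DCC·DCC·BBC·DCC·DCC·BBC·DCC·CA·DCC·ADA·ADA·CA·CA·DCC·CA·DCC·ADA·ADA·CA·CA·DCC·CA·DCC·DCC·BBC·DCC·DCC·BBC·DCC·CA·DCC·ADA·ADA·CA·CA·DCC·CA·DCC·BBC·CA·CA·ADA·ADA·CA·BBC·CA·CA·BBC·CA·CA·ADA·ADA·CA·BBC·CA·CA·CA·DCC·BBC·CA·CA
    A ↦ DCC
    B ↦ ADA
    C ↦ CA
    D ↦ BBC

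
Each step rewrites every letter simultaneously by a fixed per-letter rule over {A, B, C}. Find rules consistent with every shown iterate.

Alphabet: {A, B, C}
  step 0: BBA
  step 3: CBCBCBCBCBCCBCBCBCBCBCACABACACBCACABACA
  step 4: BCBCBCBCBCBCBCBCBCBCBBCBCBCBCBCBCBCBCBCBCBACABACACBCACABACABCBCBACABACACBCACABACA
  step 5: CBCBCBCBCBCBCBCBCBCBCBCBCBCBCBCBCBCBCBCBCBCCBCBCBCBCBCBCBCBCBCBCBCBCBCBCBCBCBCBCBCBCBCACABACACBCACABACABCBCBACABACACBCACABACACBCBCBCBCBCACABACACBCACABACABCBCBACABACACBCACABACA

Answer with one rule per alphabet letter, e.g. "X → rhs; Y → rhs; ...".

A->ACA, B->CBC, C->B

  step 4 ⇒ step 5: BCBCBCBCBCBCBCBCBCBCBBCBCBCBCBCBCBCBCBCBCBACABACACBCACABACABCBCBACABACACBCACABACA ⇒ CBC·B·CBC·B·CBC·B·CBC·B·CBC·B·CBC·B·CBC·B·CBC·B·CBC·B·CBC·B·CBC·CBC·B·CBC·B·CBC·B·CBC·B·CBC·B·CBC·B·CBC·B·CBC·B·CBC·B·CBC·B·CBC·ACA·B·ACA·CBC·ACA·B·ACA·B·CBC·B·ACA·B·ACA·CBC·ACA·B·ACA·CBC·B·CBC·B·CBC·ACA·B·ACA·CBC·ACA·B·ACA·B·CBC·B·ACA·B·ACA·CBC·ACA·B·ACA
    A ↦ ACA
    B ↦ CBC
    C ↦ B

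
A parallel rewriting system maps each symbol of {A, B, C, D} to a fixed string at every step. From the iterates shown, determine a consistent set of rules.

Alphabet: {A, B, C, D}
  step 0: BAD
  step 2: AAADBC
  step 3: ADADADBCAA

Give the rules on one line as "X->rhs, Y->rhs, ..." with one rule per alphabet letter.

  step 2 ⇒ step 3: AAADBC ⇒ AD·AD·AD·B·C·AA
    A ↦ AD
    B ↦ C
    C ↦ AA
    D ↦ B

A->AD, B->C, C->AA, D->B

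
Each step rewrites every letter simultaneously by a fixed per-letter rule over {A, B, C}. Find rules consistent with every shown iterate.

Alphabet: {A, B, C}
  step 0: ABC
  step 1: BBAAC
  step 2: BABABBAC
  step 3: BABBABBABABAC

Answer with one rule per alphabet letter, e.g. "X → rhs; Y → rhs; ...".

A->B, B->BA, C->AC

  step 2 ⇒ step 3: BABABBAC ⇒ BA·B·BA·B·BA·BA·B·AC
    A ↦ B
    B ↦ BA
    C ↦ AC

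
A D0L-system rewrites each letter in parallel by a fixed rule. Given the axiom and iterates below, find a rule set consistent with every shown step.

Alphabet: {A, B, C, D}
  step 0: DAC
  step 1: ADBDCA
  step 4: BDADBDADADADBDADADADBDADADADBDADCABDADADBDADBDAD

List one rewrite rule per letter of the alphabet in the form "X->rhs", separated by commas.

  step 0 ⇒ step 1: DAC ⇒ AD·BD·CA
    A ↦ BD
    C ↦ CA
    D ↦ AD
    B ↦ AD  (constrained at step 1)

A->BD, B->AD, C->CA, D->AD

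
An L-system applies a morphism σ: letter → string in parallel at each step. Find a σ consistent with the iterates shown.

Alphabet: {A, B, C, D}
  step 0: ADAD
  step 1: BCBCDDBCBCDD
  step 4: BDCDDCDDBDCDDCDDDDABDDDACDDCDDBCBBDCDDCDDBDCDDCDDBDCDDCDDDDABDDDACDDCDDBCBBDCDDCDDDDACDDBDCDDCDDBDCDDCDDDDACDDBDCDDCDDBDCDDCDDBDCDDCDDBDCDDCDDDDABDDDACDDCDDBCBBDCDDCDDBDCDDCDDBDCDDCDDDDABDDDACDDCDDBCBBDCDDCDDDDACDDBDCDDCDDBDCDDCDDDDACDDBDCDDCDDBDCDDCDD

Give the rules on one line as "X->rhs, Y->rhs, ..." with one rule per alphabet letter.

A->BCB, B->DDA, C->BD, D->CDD

  step 0 ⇒ step 1: ADAD ⇒ BCB·CDD·BCB·CDD
    A ↦ BCB
    D ↦ CDD
    B ↦ DDA  (constrained at step 1)
    C ↦ BD  (constrained at step 1)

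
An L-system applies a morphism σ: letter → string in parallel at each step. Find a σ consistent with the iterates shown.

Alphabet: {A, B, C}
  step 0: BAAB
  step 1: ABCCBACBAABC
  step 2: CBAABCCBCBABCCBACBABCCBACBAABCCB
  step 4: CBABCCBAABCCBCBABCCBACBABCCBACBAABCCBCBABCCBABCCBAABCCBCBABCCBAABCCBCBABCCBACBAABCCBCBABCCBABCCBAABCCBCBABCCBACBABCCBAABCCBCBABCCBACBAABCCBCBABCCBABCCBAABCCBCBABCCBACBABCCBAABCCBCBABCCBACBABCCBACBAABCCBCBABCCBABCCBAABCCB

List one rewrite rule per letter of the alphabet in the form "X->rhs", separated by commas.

A->CBA, B->ABC, C->CB

  step 1 ⇒ step 2: ABCCBACBAABC ⇒ CBA·ABC·CB·CB·ABC·CBA·CB·ABC·CBA·CBA·ABC·CB
    A ↦ CBA
    B ↦ ABC
    C ↦ CB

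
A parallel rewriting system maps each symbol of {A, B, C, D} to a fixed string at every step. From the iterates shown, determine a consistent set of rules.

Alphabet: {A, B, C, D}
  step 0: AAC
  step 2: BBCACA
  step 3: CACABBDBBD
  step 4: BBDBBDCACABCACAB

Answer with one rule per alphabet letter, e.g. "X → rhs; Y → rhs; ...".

A->D, B->CA, C->BB, D->B

  step 3 ⇒ step 4: CACABBDBBD ⇒ BB·D·BB·D·CA·CA·B·CA·CA·B
    A ↦ D
    B ↦ CA
    C ↦ BB
    D ↦ B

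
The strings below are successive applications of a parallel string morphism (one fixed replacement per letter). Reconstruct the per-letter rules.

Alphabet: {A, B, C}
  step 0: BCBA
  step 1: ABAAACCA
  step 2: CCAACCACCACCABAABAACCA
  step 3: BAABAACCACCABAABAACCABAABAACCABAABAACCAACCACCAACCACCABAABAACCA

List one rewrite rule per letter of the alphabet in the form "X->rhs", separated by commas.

A->CCA, B->A, C->BAA

  step 2 ⇒ step 3: CCAACCACCACCABAABAACCA ⇒ BAA·BAA·CCA·CCA·BAA·BAA·CCA·BAA·BAA·CCA·BAA·BAA·CCA·A·CCA·CCA·A·CCA·CCA·BAA·BAA·CCA
    A ↦ CCA
    B ↦ A
    C ↦ BAA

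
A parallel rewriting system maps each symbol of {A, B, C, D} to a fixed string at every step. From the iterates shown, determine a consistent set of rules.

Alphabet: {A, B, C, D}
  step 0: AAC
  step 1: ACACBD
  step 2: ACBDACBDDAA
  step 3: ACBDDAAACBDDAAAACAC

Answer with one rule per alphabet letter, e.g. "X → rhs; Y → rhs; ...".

  step 2 ⇒ step 3: ACBDACBDDAA ⇒ AC·BD·DA·A·AC·BD·DA·A·A·AC·AC
    A ↦ AC
    B ↦ DA
    C ↦ BD
    D ↦ A

A->AC, B->DA, C->BD, D->A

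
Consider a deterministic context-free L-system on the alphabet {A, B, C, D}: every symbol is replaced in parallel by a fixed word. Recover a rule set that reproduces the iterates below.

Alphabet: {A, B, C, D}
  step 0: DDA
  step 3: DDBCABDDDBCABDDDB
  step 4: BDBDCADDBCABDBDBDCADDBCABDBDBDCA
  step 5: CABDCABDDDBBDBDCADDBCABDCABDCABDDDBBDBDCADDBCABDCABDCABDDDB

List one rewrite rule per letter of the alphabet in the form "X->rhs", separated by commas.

A->B, B->CA, C->DD, D->BD

  step 4 ⇒ step 5: BDBDCADDBCABDBDBDCADDBCABDBDBDCA ⇒ CA·BD·CA·BD·DD·B·BD·BD·CA·DD·B·CA·BD·CA·BD·CA·BD·DD·B·BD·BD·CA·DD·B·CA·BD·CA·BD·CA·BD·DD·B
    A ↦ B
    B ↦ CA
    C ↦ DD
    D ↦ BD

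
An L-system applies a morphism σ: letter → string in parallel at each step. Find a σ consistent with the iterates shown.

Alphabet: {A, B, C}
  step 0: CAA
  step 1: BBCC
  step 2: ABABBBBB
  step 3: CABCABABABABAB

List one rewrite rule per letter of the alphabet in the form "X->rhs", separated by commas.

  step 2 ⇒ step 3: ABABBBBB ⇒ C·AB·C·AB·AB·AB·AB·AB
    A ↦ C
    B ↦ AB
  step 0 ⇒ step 1: CAA ⇒ BB·C·C
    C ↦ BB

A->C, B->AB, C->BB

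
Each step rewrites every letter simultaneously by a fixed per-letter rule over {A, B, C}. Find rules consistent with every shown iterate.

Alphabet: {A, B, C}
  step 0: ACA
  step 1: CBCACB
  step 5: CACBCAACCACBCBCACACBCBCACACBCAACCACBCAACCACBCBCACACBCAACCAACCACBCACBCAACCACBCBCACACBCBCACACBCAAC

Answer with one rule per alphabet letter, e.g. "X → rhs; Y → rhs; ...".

  step 0 ⇒ step 1: ACA ⇒ CB·CA·CB
    A ↦ CB
    C ↦ CA
    B ↦ AC  (constrained at step 1)

A->CB, B->AC, C->CA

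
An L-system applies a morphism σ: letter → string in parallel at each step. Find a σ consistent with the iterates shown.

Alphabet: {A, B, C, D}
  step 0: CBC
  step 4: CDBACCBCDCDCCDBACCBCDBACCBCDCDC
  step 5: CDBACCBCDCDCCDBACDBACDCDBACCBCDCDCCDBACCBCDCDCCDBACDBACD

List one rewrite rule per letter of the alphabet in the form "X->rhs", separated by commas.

  step 4 ⇒ step 5: CDBACCBCDCDCCDBACCBCDBACCBCDCDC ⇒ CD·BA·C·CB·CD·CD·C·CD·BA·CD·BA·CD·CD·BA·C·CB·CD·CD·C·CD·BA·C·CB·CD·CD·C·CD·BA·CD·BA·CD
    A ↦ CB
    B ↦ C
    C ↦ CD
    D ↦ BA

A->CB, B->C, C->CD, D->BA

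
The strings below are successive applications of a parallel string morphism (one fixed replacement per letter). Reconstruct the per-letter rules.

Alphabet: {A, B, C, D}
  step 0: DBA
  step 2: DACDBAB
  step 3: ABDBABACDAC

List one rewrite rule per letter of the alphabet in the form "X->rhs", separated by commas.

A->D, B->AC, C->B, D->AB

  step 2 ⇒ step 3: DACDBAB ⇒ AB·D·B·AB·AC·D·AC
    A ↦ D
    B ↦ AC
    C ↦ B
    D ↦ AB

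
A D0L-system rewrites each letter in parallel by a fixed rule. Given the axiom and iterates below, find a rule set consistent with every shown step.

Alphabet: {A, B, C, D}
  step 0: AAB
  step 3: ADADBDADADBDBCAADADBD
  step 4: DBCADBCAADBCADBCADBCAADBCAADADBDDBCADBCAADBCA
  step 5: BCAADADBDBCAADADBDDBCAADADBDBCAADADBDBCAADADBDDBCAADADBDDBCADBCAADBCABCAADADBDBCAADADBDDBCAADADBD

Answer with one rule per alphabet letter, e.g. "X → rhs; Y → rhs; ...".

A->D, B->AD, C->ADB, D->BCA

  step 4 ⇒ step 5: DBCADBCAADBCADBCADBCAADBCAADADBDDBCADBCAADBCA ⇒ BCA·AD·ADB·D·BCA·AD·ADB·D·D·BCA·AD·ADB·D·BCA·AD·ADB·D·BCA·AD·ADB·D·D·BCA·AD·ADB·D·D·BCA·D·BCA·AD·BCA·BCA·AD·ADB·D·BCA·AD·ADB·D·D·BCA·AD·ADB·D
    A ↦ D
    B ↦ AD
    C ↦ ADB
    D ↦ BCA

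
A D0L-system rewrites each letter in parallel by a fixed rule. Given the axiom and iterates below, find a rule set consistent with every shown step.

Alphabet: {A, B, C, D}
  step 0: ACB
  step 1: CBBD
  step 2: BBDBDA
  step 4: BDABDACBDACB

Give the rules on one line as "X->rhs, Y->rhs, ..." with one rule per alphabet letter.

A->C, B->BD, C->B, D->A

  step 1 ⇒ step 2: CBBD ⇒ B·BD·BD·A
    B ↦ BD
    C ↦ B
    D ↦ A
  step 0 ⇒ step 1: ACB ⇒ C·B·BD
    A ↦ C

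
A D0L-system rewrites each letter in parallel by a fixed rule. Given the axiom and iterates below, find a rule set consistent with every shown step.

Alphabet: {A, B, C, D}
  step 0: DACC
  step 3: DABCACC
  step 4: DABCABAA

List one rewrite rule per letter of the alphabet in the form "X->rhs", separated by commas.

A->B, B->C, C->A, D->DA

  step 3 ⇒ step 4: DABCACC ⇒ DA·B·C·A·B·A·A
    A ↦ B
    B ↦ C
    C ↦ A
    D ↦ DA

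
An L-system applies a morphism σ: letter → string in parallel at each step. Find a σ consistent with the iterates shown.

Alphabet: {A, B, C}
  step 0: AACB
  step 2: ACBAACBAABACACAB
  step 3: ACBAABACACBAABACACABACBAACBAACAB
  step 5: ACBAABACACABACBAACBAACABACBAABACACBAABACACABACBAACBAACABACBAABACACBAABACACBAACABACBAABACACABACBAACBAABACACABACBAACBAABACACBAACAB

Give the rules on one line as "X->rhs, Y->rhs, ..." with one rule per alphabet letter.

  step 2 ⇒ step 3: ACBAACBAABACACAB ⇒ AC·BA·AB·AC·AC·BA·AB·AC·AC·AB·AC·BA·AC·BA·AC·AB
    A ↦ AC
    B ↦ AB
    C ↦ BA

A->AC, B->AB, C->BA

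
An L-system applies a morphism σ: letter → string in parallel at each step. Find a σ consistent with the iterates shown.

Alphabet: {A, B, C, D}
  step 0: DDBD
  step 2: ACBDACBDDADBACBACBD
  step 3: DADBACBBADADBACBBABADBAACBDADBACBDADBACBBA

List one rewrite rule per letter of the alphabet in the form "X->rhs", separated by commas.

  step 2 ⇒ step 3: ACBDACBDDADBACBACBD ⇒ D·ADB·ACB·BA·D·ADB·ACB·BA·BA·D·BA·ACB·D·ADB·ACB·D·ADB·ACB·BA
    A ↦ D
    B ↦ ACB
    C ↦ ADB
    D ↦ BA

A->D, B->ACB, C->ADB, D->BA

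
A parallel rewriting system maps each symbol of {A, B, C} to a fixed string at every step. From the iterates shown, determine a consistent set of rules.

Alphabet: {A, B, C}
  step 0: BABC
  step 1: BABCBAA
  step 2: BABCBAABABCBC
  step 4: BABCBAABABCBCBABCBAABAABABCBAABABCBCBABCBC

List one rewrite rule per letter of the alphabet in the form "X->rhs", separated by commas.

  step 1 ⇒ step 2: BABCBAA ⇒ BA·BC·BA·A·BA·BC·BC
    A ↦ BC
    B ↦ BA
    C ↦ A

A->BC, B->BA, C->A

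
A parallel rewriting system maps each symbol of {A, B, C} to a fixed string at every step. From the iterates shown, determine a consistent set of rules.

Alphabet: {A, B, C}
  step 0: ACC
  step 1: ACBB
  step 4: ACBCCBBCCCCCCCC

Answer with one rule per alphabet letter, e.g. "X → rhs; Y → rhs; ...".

  step 0 ⇒ step 1: ACC ⇒ AC·B·B
    A ↦ AC
    C ↦ B
    B ↦ CC  (constrained at step 1)

A->AC, B->CC, C->B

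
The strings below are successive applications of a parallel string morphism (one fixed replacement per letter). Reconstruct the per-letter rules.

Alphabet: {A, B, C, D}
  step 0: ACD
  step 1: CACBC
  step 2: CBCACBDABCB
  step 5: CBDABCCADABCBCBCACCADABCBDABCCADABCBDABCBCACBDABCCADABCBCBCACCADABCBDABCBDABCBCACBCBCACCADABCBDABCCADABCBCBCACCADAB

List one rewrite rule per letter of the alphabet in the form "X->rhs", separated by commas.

  step 1 ⇒ step 2: CACBC ⇒ CB·CA·CB·DAB·CB
    A ↦ CA
    B ↦ DAB
    C ↦ CB
  step 0 ⇒ step 1: ACD ⇒ CA·CB·C
    D ↦ C

A->CA, B->DAB, C->CB, D->C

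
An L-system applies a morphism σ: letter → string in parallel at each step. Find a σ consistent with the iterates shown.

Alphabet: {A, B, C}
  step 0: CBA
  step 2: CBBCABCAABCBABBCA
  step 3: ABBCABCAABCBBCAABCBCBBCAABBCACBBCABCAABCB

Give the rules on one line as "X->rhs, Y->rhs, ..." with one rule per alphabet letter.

A->CB, B->BCA, C->AB

  step 2 ⇒ step 3: CBBCABCAABCBABBCA ⇒ AB·BCA·BCA·AB·CB·BCA·AB·CB·CB·BCA·AB·BCA·CB·BCA·BCA·AB·CB
    A ↦ CB
    B ↦ BCA
    C ↦ AB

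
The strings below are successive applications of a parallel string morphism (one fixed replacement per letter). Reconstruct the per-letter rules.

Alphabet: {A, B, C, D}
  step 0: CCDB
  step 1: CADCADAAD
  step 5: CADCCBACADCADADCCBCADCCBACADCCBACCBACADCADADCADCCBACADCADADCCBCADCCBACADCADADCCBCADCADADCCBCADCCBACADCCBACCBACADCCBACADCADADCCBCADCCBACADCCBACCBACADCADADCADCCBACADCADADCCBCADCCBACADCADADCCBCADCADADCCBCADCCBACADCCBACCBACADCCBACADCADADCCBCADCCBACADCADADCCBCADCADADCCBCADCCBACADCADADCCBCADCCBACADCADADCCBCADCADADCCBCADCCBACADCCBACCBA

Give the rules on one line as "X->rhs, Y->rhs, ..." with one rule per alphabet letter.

A->CCB, B->AD, C->CAD, D->A

  step 0 ⇒ step 1: CCDB ⇒ CAD·CAD·A·AD
    B ↦ AD
    C ↦ CAD
    D ↦ A
    A ↦ CCB  (constrained at step 1)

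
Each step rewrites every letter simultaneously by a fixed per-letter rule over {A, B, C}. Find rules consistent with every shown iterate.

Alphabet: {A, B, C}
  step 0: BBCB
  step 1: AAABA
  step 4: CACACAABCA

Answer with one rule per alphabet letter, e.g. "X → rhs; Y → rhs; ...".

A->C, B->A, C->AB

  step 0 ⇒ step 1: BBCB ⇒ A·A·AB·A
    B ↦ A
    C ↦ AB
    A ↦ C  (constrained at step 1)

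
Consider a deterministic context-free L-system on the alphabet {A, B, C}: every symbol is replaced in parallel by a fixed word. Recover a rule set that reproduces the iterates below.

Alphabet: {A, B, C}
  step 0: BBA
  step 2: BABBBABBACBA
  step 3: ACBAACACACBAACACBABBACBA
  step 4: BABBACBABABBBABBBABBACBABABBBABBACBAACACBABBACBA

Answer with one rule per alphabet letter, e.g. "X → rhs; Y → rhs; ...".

A->BA, B->AC, C->BB

  step 3 ⇒ step 4: ACBAACACACBAACACBABBACBA ⇒ BA·BB·AC·BA·BA·BB·BA·BB·BA·BB·AC·BA·BA·BB·BA·BB·AC·BA·AC·AC·BA·BB·AC·BA
    A ↦ BA
    B ↦ AC
    C ↦ BB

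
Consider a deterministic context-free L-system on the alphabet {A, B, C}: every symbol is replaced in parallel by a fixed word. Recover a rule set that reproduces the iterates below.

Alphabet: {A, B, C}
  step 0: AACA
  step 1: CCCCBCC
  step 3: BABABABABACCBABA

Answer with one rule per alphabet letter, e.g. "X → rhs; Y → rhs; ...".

A->CC, B->BA, C->B

  step 0 ⇒ step 1: AACA ⇒ CC·CC·B·CC
    A ↦ CC
    C ↦ B
    B ↦ BA  (constrained at step 1)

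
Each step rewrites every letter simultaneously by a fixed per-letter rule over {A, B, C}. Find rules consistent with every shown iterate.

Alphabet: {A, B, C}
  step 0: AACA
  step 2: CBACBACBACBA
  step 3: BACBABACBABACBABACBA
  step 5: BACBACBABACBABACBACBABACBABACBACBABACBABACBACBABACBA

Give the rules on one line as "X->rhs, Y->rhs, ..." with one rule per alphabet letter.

A->BA, B->C, C->BA

  step 2 ⇒ step 3: CBACBACBACBA ⇒ BA·C·BA·BA·C·BA·BA·C·BA·BA·C·BA
    A ↦ BA
    B ↦ C
    C ↦ BA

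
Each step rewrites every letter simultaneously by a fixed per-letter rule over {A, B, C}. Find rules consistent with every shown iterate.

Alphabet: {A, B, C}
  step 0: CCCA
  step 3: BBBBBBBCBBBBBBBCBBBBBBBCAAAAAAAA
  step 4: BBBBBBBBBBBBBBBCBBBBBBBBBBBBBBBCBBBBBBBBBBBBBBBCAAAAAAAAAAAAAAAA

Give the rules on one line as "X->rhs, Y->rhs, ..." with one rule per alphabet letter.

A->AA, B->BB, C->BC

  step 3 ⇒ step 4: BBBBBBBCBBBBBBBCBBBBBBBCAAAAAAAA ⇒ BB·BB·BB·BB·BB·BB·BB·BC·BB·BB·BB·BB·BB·BB·BB·BC·BB·BB·BB·BB·BB·BB·BB·BC·AA·AA·AA·AA·AA·AA·AA·AA
    A ↦ AA
    B ↦ BB
    C ↦ BC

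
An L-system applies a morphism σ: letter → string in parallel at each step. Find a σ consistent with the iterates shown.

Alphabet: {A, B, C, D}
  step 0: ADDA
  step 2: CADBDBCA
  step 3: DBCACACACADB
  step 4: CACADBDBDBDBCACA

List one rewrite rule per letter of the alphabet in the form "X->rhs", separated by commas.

A->B, B->CA, C->D, D->CA

  step 3 ⇒ step 4: DBCACACACADB ⇒ CA·CA·D·B·D·B·D·B·D·B·CA·CA
    A ↦ B
    B ↦ CA
    C ↦ D
    D ↦ CA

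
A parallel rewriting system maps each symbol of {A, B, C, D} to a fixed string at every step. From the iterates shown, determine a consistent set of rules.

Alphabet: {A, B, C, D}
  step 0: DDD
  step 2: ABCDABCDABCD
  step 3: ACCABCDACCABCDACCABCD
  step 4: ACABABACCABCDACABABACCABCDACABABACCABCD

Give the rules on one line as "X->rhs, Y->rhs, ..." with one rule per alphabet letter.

  step 3 ⇒ step 4: ACCABCDACCABCDACCABCD ⇒ AC·AB·AB·AC·C·AB·CD·AC·AB·AB·AC·C·AB·CD·AC·AB·AB·AC·C·AB·CD
    A ↦ AC
    B ↦ C
    C ↦ AB
    D ↦ CD

A->AC, B->C, C->AB, D->CD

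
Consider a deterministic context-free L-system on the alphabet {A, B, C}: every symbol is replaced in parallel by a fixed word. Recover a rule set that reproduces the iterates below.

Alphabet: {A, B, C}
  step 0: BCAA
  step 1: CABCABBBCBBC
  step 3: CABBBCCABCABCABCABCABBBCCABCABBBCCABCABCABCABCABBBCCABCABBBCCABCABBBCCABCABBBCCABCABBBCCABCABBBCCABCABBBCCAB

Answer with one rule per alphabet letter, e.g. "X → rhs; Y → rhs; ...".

  step 0 ⇒ step 1: BCAA ⇒ CAB·CAB·BBC·BBC
    A ↦ BBC
    B ↦ CAB
    C ↦ CAB

A->BBC, B->CAB, C->CAB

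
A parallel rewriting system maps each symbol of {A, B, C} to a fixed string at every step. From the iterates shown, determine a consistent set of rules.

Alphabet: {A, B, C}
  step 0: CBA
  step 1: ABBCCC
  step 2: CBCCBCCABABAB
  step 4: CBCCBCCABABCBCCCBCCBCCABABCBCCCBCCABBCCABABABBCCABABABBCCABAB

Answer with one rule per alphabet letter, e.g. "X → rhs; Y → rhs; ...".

A->C, B->BCC, C->AB

  step 1 ⇒ step 2: ABBCCC ⇒ C·BCC·BCC·AB·AB·AB
    A ↦ C
    B ↦ BCC
    C ↦ AB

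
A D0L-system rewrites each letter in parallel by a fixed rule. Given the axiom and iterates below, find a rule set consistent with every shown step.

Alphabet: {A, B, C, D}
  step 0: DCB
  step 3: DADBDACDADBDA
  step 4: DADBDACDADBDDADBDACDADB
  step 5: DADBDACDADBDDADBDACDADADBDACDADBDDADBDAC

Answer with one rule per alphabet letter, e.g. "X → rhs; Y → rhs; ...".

A->DB, B->C, C->D, D->DA

  step 4 ⇒ step 5: DADBDACDADBDDADBDACDADB ⇒ DA·DB·DA·C·DA·DB·D·DA·DB·DA·C·DA·DA·DB·DA·C·DA·DB·D·DA·DB·DA·C
    A ↦ DB
    B ↦ C
    C ↦ D
    D ↦ DA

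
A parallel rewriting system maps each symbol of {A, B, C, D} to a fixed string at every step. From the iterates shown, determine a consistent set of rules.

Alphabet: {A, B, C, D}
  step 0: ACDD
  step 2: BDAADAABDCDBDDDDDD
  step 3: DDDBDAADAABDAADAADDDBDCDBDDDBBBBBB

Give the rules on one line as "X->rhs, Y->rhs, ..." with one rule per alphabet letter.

  step 2 ⇒ step 3: BDAADAABDCDBDDDDDD ⇒ DDD·B·DAA·DAA·B·DAA·DAA·DDD·B·DCD·B·DDD·B·B·B·B·B·B
    A ↦ DAA
    B ↦ DDD
    C ↦ DCD
    D ↦ B

A->DAA, B->DDD, C->DCD, D->B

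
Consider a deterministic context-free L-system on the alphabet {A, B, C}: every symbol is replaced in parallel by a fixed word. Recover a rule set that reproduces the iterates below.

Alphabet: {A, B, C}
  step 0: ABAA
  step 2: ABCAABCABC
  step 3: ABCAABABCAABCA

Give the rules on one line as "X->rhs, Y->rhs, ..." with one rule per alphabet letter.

  step 2 ⇒ step 3: ABCAABCABC ⇒ AB·C·A·AB·AB·C·A·AB·C·A
    A ↦ AB
    B ↦ C
    C ↦ A

A->AB, B->C, C->A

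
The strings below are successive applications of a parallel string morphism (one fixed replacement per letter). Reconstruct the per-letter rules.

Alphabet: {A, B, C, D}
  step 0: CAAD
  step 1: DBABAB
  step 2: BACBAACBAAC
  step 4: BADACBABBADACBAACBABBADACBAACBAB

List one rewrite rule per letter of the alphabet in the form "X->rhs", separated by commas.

  step 1 ⇒ step 2: DBABAB ⇒ B·AC·BA·AC·BA·AC
    A ↦ BA
    B ↦ AC
    D ↦ B
  step 0 ⇒ step 1: CAAD ⇒ D·BA·BA·B
    C ↦ D

A->BA, B->AC, C->D, D->B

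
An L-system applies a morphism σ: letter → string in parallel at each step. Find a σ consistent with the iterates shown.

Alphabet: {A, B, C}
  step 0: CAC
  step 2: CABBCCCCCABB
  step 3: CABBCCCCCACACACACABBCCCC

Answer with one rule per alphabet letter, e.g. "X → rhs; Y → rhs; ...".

A->BB, B->CC, C->CA

  step 2 ⇒ step 3: CABBCCCCCABB ⇒ CA·BB·CC·CC·CA·CA·CA·CA·CA·BB·CC·CC
    A ↦ BB
    B ↦ CC
    C ↦ CA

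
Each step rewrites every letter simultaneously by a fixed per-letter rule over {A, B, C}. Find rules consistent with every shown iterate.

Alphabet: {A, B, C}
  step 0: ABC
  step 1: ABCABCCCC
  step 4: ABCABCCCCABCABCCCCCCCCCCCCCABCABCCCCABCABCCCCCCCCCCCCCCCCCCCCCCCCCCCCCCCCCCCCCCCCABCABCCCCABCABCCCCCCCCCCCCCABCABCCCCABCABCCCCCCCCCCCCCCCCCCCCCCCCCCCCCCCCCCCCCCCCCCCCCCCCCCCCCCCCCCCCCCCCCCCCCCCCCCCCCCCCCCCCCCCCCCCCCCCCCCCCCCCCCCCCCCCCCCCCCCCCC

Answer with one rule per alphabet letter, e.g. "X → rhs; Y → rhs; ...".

A->ABC, B->ABC, C->CCC

  step 0 ⇒ step 1: ABC ⇒ ABC·ABC·CCC
    A ↦ ABC
    B ↦ ABC
    C ↦ CCC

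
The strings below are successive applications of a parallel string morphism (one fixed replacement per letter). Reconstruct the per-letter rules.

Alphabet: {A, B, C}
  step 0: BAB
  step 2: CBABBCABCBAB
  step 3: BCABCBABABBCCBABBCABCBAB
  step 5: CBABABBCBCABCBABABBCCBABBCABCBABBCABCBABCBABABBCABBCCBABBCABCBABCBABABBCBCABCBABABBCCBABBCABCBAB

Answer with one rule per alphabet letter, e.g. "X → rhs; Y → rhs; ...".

  step 2 ⇒ step 3: CBABBCABCBAB ⇒ BC·AB·CB·AB·AB·BC·CB·AB·BC·AB·CB·AB
    A ↦ CB
    B ↦ AB
    C ↦ BC

A->CB, B->AB, C->BC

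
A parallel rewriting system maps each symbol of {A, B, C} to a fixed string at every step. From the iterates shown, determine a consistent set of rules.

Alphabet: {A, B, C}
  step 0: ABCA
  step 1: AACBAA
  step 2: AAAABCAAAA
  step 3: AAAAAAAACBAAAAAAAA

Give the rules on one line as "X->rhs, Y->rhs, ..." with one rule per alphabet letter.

A->AA, B->C, C->B

  step 2 ⇒ step 3: AAAABCAAAA ⇒ AA·AA·AA·AA·C·B·AA·AA·AA·AA
    A ↦ AA
    B ↦ C
    C ↦ B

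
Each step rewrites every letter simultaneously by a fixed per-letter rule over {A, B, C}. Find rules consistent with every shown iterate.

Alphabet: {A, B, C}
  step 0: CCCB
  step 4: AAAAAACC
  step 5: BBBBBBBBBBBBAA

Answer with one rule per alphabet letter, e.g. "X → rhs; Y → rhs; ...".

  step 4 ⇒ step 5: AAAAAACC ⇒ BB·BB·BB·BB·BB·BB·A·A
    A ↦ BB
    C ↦ A
    B ↦ C  (constrained at step 0)

A->BB, B->C, C->A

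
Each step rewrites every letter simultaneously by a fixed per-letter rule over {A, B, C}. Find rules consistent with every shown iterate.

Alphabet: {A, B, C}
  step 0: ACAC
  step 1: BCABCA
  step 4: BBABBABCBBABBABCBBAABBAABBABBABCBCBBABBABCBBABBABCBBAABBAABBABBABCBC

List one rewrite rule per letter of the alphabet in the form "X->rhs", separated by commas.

A->BC, B->BBA, C->A

  step 0 ⇒ step 1: ACAC ⇒ BC·A·BC·A
    A ↦ BC
    C ↦ A
    B ↦ BBA  (constrained at step 1)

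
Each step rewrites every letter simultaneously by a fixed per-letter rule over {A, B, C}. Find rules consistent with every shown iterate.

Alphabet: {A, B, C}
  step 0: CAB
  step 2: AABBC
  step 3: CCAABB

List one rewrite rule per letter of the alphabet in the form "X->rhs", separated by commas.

A->C, B->A, C->BB

  step 2 ⇒ step 3: AABBC ⇒ C·C·A·A·BB
    A ↦ C
    B ↦ A
    C ↦ BB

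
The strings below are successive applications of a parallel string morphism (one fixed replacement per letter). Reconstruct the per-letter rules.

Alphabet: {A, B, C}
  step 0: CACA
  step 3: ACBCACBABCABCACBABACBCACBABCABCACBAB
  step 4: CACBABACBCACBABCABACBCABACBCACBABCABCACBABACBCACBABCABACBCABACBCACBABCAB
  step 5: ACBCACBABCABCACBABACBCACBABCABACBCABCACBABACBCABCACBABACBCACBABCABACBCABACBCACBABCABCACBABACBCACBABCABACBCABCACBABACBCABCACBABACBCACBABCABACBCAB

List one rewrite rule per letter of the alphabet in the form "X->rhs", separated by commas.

A->C, B->AB, C->ACB

  step 4 ⇒ step 5: CACBABACBCACBABCABACBCABACBCACBABCABCACBABACBCACBABCABACBCABACBCACBABCAB ⇒ ACB·C·ACB·AB·C·AB·C·ACB·AB·ACB·C·ACB·AB·C·AB·ACB·C·AB·C·ACB·AB·ACB·C·AB·C·ACB·AB·ACB·C·ACB·AB·C·AB·ACB·C·AB·ACB·C·ACB·AB·C·AB·C·ACB·AB·ACB·C·ACB·AB·C·AB·ACB·C·AB·C·ACB·AB·ACB·C·AB·C·ACB·AB·ACB·C·ACB·AB·C·AB·ACB·C·AB
    A ↦ C
    B ↦ AB
    C ↦ ACB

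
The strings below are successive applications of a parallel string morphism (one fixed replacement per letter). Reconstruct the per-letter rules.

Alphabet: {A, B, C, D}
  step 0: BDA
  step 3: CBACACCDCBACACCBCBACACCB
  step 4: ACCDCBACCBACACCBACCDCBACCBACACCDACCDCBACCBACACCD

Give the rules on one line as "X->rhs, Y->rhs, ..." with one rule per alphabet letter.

A->CB, B->CD, C->AC, D->CB

  step 3 ⇒ step 4: CBACACCDCBACACCBCBACACCB ⇒ AC·CD·CB·AC·CB·AC·AC·CB·AC·CD·CB·AC·CB·AC·AC·CD·AC·CD·CB·AC·CB·AC·AC·CD
    A ↦ CB
    B ↦ CD
    C ↦ AC
    D ↦ CB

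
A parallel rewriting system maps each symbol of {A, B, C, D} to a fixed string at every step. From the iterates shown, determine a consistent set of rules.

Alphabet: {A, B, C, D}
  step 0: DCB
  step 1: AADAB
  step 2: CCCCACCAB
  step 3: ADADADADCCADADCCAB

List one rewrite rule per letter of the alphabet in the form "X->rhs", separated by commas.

A->CC, B->AB, C->AD, D->A

  step 2 ⇒ step 3: CCCCACCAB ⇒ AD·AD·AD·AD·CC·AD·AD·CC·AB
    A ↦ CC
    B ↦ AB
    C ↦ AD
  step 0 ⇒ step 1: DCB ⇒ A·AD·AB
    D ↦ A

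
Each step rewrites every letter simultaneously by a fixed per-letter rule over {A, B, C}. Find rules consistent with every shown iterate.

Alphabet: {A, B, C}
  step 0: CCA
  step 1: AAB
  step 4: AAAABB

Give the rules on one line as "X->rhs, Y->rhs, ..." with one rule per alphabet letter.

  step 0 ⇒ step 1: CCA ⇒ A·A·B
    A ↦ B
    C ↦ A
    B ↦ CC  (constrained at step 1)

A->B, B->CC, C->A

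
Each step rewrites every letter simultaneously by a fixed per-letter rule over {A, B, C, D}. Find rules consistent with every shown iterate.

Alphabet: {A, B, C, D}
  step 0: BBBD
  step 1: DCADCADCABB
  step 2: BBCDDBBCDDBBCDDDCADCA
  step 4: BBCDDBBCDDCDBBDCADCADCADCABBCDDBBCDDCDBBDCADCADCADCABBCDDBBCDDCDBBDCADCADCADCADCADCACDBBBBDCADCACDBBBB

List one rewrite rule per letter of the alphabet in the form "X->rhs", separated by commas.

  step 1 ⇒ step 2: DCADCADCABB ⇒ BB·CD·D·BB·CD·D·BB·CD·D·DCA·DCA
    A ↦ D
    B ↦ DCA
    C ↦ CD
    D ↦ BB

A->D, B->DCA, C->CD, D->BB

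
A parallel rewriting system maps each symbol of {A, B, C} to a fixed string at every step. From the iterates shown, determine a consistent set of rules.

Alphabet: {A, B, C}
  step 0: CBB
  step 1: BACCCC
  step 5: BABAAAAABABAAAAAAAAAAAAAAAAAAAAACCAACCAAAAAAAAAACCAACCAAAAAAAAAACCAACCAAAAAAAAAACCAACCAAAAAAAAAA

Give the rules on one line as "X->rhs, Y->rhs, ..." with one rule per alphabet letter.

  step 0 ⇒ step 1: CBB ⇒ BA·CC·CC
    B ↦ CC
    C ↦ BA
    A ↦ AA  (constrained at step 1)

A->AA, B->CC, C->BA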